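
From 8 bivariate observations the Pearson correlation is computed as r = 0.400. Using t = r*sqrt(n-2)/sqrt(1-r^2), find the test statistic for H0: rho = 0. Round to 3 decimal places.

1 − r² = 1 − 0.160000 = 0.840000;  √(1−r²) = 0.916515
√(n−2) = √6 = 2.449490
t = r·√(n−2)/√(1−r²) = 0.400 · 2.449490 / 0.916515 = 1.069

1.069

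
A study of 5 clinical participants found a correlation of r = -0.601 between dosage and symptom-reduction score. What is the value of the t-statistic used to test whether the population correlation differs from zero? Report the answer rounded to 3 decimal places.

-1.302

1 − r² = 1 − 0.361201 = 0.638799;  √(1−r²) = 0.799249
√(n−2) = √3 = 1.732051
t = r·√(n−2)/√(1−r²) = -0.601 · 1.732051 / 0.799249 = -1.302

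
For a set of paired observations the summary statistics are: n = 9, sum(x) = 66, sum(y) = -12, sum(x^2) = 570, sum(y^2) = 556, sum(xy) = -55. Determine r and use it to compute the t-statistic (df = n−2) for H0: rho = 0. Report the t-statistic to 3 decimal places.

0.410

S_xy = nΣxy − ΣxΣy = 9·(-55) − 66·(-12) = -495 − (-792) = 297
S_xx = nΣx² − (Σx)² = 9·570 − 66² = 5130 − 4356 = 774
S_yy = nΣy² − (Σy)² = 9·556 − (-12)² = 5004 − 144 = 4860
r = S_xy / √(S_xx·S_yy) = 297 / √(774·4860) = 297 / √3761640 = 297 / 1939.4948 = 0.1531
t = r·√(n−2)/√(1−r²) = 0.1531·√7 / √(1−0.023440) = 0.405065 / 0.988211 = 0.410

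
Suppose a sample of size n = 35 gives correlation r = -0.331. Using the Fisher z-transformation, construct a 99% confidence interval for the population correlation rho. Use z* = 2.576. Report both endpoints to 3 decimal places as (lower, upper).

z_r = atanh(-0.331) = -0.343951;  SE = 1/√(n−3) = 1/√32 = 0.176777
z-limits: -0.343951 ± 2.576·0.176777 = -0.343951 ± 0.455378 = [-0.799329, 0.111427]
ρ-limits: (tanh -0.799329, tanh 0.111427) = (-0.664, 0.111)

(-0.664, 0.111)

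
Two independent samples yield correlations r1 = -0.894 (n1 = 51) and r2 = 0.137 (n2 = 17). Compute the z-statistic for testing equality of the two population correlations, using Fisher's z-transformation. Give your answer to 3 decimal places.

-5.200

z1 = atanh(-0.894) = -1.441504,  z2 = atanh(0.137) = 0.137867
SE = √(1/(n1−3) + 1/(n2−3)) = √(1/48 + 1/14) = √(0.0208333 + 0.0714286) = √0.0922619 = 0.303746
z = (z1 − z2)/SE = (-1.441504 − 0.137867) / 0.303746 = -1.579371 / 0.303746 = -5.200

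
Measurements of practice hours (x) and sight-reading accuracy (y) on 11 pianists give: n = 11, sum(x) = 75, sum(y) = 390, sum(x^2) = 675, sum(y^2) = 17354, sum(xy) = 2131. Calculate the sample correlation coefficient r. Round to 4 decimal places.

-0.6952

S_xy = nΣxy − ΣxΣy = 11·2131 − 75·390 = 23441 − 29250 = -5809
S_xx = nΣx² − (Σx)² = 11·675 − 75² = 7425 − 5625 = 1800
S_yy = nΣy² − (Σy)² = 11·17354 − 390² = 190894 − 152100 = 38794
r = S_xy / √(S_xx·S_yy) = -5809 / √(1800·38794) = -5809 / √69829200 = -5809 / 8356.3868 = -0.6952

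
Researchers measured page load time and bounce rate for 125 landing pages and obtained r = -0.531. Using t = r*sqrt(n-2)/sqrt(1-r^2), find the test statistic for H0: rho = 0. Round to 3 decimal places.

-6.950

1 − r² = 1 − 0.281961 = 0.718039;  √(1−r²) = 0.847372
√(n−2) = √123 = 11.090537
t = r·√(n−2)/√(1−r²) = -0.531 · 11.090537 / 0.847372 = -6.950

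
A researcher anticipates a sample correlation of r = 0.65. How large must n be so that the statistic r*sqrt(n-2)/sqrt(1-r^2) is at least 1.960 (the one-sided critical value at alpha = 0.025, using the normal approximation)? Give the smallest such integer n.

8

Need r·√(n−2)/√(1−r²) ≥ 1.960
√(n−2) ≥ 1.960·√(1−0.4225) / 0.65 = 1.960·0.759934 / 0.65 = 2.2915
n−2 ≥ 5.2510  ⇒  n ≥ 7.2510
Smallest integer n = 8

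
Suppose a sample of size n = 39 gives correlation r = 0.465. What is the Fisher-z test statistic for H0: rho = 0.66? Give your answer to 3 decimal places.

-1.735

Fisher z: atanh(0.465) = 0.503672, atanh(0.66) = 0.792814
z = (z_r − z_0)·√(n−3) = (0.503672 − 0.792814)·√36 = -0.289142 · 6.000000 = -1.735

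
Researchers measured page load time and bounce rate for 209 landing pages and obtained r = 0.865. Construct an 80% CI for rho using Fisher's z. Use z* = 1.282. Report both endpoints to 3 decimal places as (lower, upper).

Fisher z: z_r = atanh(r) = ½·ln((1+0.865)/(1−0.865)) = 1.312871
SE(z) = 1/√(n−3) = 1/√206 = 0.069673
80% ⇒ z* = 1.282; margin = 1.282·0.069673 = 0.089321
CI on z-scale: (1.223550, 1.402192)
Back-transform: tanh(1.223550) = 0.840698, tanh(1.402192) = 0.885825

(0.841, 0.886)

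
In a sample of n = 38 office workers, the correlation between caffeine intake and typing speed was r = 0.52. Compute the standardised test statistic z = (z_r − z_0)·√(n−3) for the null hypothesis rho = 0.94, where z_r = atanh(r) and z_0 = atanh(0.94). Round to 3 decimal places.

Fisher z: atanh(0.52) = 0.576340, atanh(0.94) = 1.738049
z = (z_r − z_0)·√(n−3) = (0.576340 − 1.738049)·√35 = -1.161709 · 5.916080 = -6.873

-6.873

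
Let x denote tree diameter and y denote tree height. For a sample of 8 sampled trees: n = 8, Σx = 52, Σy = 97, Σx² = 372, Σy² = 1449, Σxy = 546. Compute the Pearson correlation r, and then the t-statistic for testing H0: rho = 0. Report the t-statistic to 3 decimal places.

-4.477

S_xy = nΣxy − ΣxΣy = 8·546 − 52·97 = 4368 − 5044 = -676
S_xx = nΣx² − (Σx)² = 8·372 − 52² = 2976 − 2704 = 272
S_yy = nΣy² − (Σy)² = 8·1449 − 97² = 11592 − 9409 = 2183
r = S_xy / √(S_xx·S_yy) = -676 / √(272·2183) = -676 / √593776 = -676 / 770.5686 = -0.8773
t = r·√(n−2)/√(1−r²) = -0.8773·√6 / √(1−0.769655) = -2.148937 / 0.479943 = -4.477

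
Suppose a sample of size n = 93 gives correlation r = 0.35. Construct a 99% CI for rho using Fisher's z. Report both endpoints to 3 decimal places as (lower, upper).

(0.094, 0.563)

z_r = atanh(0.35) = 0.365444;  SE = 1/√(n−3) = 1/√90 = 0.105409
z-limits: 0.365444 ± 2.576·0.105409 = 0.365444 ± 0.271534 = [0.093910, 0.636978]
ρ-limits: (tanh 0.093910, tanh 0.636978) = (0.094, 0.563)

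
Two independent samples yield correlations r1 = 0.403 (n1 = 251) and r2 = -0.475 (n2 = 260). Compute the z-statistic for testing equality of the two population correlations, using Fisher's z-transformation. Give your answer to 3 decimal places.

10.602

z1 = atanh(0.403) = 0.427225,  z2 = atanh(-0.475) = -0.516508
SE = √(1/(n1−3) + 1/(n2−3)) = √(1/248 + 1/257) = √(0.0040323 + 0.0038911) = √0.0079234 = 0.089013
z = (z1 − z2)/SE = (0.427225 − (-0.516508)) / 0.089013 = 0.943733 / 0.089013 = 10.602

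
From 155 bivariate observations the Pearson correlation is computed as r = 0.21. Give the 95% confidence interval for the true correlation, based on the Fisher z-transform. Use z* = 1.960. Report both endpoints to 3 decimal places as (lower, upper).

(0.054, 0.356)

z_r = atanh(0.21) = 0.213171;  SE = 1/√(n−3) = 1/√152 = 0.081111
z-limits: 0.213171 ± 1.960·0.081111 = 0.213171 ± 0.158978 = [0.054193, 0.372149]
ρ-limits: (tanh 0.054193, tanh 0.372149) = (0.054, 0.356)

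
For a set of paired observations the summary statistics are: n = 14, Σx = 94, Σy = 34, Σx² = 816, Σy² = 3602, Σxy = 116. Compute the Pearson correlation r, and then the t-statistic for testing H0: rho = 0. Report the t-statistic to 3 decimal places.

Numerator: nΣxy − (Σx)(Σy) = 14·116 − (94)(34) = -1572
Denominator: √[(nΣx²−(Σx)²)(nΣy²−(Σy)²)]
  nΣx²−(Σx)² = 14·816 − 8836 = 2588;  nΣy²−(Σy)² = 14·3602 − 1156 = 49272
  √(2588·49272) = √127515936 = 11292.2954
r = -1572 / 11292.2954 = -0.1392
t = r·√(n−2)/√(1−r²) = -0.1392·√12 / √(1−0.019377) = -0.482203 / 0.990264 = -0.487

-0.487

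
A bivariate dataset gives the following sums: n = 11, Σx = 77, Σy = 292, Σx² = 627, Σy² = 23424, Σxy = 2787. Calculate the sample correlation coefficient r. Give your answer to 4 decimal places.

0.6327

Numerator: nΣxy − (Σx)(Σy) = 11·2787 − (77)(292) = 8173
Denominator: √[(nΣx²−(Σx)²)(nΣy²−(Σy)²)]
  nΣx²−(Σx)² = 11·627 − 5929 = 968;  nΣy²−(Σy)² = 11·23424 − 85264 = 172400
  √(968·172400) = √166883200 = 12918.3281
r = 8173 / 12918.3281 = 0.6327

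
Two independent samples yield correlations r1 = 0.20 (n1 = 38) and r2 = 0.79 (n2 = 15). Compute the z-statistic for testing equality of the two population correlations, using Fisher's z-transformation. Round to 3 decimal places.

-2.597

Fisher z-transforms: z1 = atanh(0.20) = 0.202733, z2 = atanh(0.79) = 1.071432; difference d = -0.868699
Var(d) = 1/35 + 1/12 = 0.0285714 + 0.0833333 = 0.1119047
z = d/√Var(d) = -0.868699 / √0.1119047 = -0.868699 / 0.334522 = -2.597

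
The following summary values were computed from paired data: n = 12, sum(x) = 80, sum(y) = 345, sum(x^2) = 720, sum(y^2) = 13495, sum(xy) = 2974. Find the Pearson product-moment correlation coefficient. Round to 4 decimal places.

Numerator: nΣxy − (Σx)(Σy) = 12·2974 − (80)(345) = 8088
Denominator: √[(nΣx²−(Σx)²)(nΣy²−(Σy)²)]
  nΣx²−(Σx)² = 12·720 − 6400 = 2240;  nΣy²−(Σy)² = 12·13495 − 119025 = 42915
  √(2240·42915) = √96129600 = 9804.5704
r = 8088 / 9804.5704 = 0.8249

0.8249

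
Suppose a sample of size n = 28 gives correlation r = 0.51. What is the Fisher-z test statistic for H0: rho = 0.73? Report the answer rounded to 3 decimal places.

-1.830

Fisher z: atanh(0.51) = 0.562730, atanh(0.73) = 0.928727
z = (z_r − z_0)·√(n−3) = (0.562730 − 0.928727)·√25 = -0.365997 · 5.000000 = -1.830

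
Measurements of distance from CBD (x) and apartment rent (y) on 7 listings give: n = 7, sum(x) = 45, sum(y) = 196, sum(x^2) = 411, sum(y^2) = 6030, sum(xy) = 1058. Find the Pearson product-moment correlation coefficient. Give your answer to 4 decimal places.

Numerator: nΣxy − (Σx)(Σy) = 7·1058 − (45)(196) = -1414
Denominator: √[(nΣx²−(Σx)²)(nΣy²−(Σy)²)]
  nΣx²−(Σx)² = 7·411 − 2025 = 852;  nΣy²−(Σy)² = 7·6030 − 38416 = 3794
  √(852·3794) = √3232488 = 1797.9121
r = -1414 / 1797.9121 = -0.7865

-0.7865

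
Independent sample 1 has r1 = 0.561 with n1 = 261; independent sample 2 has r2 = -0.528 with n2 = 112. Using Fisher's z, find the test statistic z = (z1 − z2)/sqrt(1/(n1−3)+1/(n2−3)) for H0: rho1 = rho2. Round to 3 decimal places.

10.694

Fisher z-transforms: z1 = atanh(0.561) = 0.634291, z2 = atanh(-0.528) = -0.587368; difference d = 1.221659
Var(d) = 1/258 + 1/109 = 0.0038760 + 0.0091743 = 0.0130503
z = d/√Var(d) = 1.221659 / √0.0130503 = 1.221659 / 0.114238 = 10.694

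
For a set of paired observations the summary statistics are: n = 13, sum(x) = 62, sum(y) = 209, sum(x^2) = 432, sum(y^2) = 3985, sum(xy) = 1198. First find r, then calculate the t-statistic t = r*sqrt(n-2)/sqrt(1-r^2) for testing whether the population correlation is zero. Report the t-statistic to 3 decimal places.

S_xy = nΣxy − ΣxΣy = 13·1198 − 62·209 = 15574 − 12958 = 2616
S_xx = nΣx² − (Σx)² = 13·432 − 62² = 5616 − 3844 = 1772
S_yy = nΣy² − (Σy)² = 13·3985 − 209² = 51805 − 43681 = 8124
r = S_xy / √(S_xx·S_yy) = 2616 / √(1772·8124) = 2616 / √14395728 = 2616 / 3794.1703 = 0.6895
t = r·√(n−2)/√(1−r²) = 0.6895·√11 / √(1−0.475410) = 2.286813 / 0.724286 = 3.157

3.157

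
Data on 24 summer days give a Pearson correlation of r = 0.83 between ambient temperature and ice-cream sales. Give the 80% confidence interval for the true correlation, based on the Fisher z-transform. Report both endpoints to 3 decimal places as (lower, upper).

z_r = atanh(0.83) = 1.188136;  SE = 1/√(n−3) = 1/√21 = 0.218218
z-limits: 1.188136 ± 1.282·0.218218 = 1.188136 ± 0.279755 = [0.908381, 1.467891]
ρ-limits: (tanh 0.908381, tanh 1.467891) = (0.720, 0.899)

(0.720, 0.899)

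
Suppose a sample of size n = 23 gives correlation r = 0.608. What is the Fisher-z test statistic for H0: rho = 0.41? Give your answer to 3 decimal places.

z_r = atanh(0.608) = 0.705742,  z_0 = atanh(0.41) = 0.435611
SE = 1/√(n−3) = 1/√20 = 0.223607
z = (z_r − z_0)/SE = (0.705742 − 0.435611) / 0.223607 = 0.270131 / 0.223607 = 1.208

1.208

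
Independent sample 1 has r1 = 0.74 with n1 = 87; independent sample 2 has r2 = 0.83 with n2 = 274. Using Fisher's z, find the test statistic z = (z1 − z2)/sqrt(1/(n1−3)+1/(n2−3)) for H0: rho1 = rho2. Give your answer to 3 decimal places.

z1 = atanh(0.74) = 0.950479,  z2 = atanh(0.83) = 1.188136
SE = √(1/(n1−3) + 1/(n2−3)) = √(1/84 + 1/271) = √(0.0119048 + 0.0036900) = √0.0155948 = 0.124879
z = (z1 − z2)/SE = (0.950479 − 1.188136) / 0.124879 = -0.237657 / 0.124879 = -1.903

-1.903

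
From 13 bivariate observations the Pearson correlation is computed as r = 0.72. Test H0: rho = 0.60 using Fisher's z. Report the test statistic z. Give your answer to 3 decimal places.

Fisher z: atanh(0.72) = 0.907645, atanh(0.60) = 0.693147
z = (z_r − z_0)·√(n−3) = (0.907645 − 0.693147)·√10 = 0.214498 · 3.162278 = 0.678

0.678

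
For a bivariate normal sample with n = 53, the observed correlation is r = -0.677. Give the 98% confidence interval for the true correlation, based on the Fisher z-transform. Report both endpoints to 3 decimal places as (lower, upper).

z_r = atanh(-0.677) = -0.823555;  SE = 1/√(n−3) = 1/√50 = 0.141421
z-limits: -0.823555 ± 2.326·0.141421 = -0.823555 ± 0.328945 = [-1.152500, -0.494610]
ρ-limits: (tanh -1.152500, tanh -0.494610) = (-0.819, -0.458)

(-0.819, -0.458)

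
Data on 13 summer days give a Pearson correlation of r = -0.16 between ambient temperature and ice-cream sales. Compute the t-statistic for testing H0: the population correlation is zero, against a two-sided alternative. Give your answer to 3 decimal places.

-0.538

t = r·√(n−2) / √(1−r²) with r = -0.16, n = 13
  = -0.16·√11 / √(1 − 0.0256)
  = -0.16·3.316625 / 0.987117
  = -0.530660 / 0.987117 = -0.538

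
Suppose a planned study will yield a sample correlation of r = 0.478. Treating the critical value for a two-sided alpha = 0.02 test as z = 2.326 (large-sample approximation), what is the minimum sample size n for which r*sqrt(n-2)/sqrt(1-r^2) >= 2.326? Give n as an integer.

Need r·√(n−2)/√(1−r²) ≥ 2.326
√(n−2) ≥ 2.326·√(1−0.228484) / 0.478 = 2.326·0.878360 / 0.478 = 4.2742
n−2 ≥ 18.2688  ⇒  n ≥ 20.2688
Smallest integer n = 21

21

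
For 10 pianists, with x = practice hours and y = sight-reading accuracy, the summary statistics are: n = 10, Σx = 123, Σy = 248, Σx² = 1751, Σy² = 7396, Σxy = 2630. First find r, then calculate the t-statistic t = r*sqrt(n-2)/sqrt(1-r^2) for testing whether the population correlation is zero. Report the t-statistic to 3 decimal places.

Numerator: nΣxy − (Σx)(Σy) = 10·2630 − (123)(248) = -4204
Denominator: √[(nΣx²−(Σx)²)(nΣy²−(Σy)²)]
  nΣx²−(Σx)² = 10·1751 − 15129 = 2381;  nΣy²−(Σy)² = 10·7396 − 61504 = 12456
  √(2381·12456) = √29657736 = 5445.8917
r = -4204 / 5445.8917 = -0.7720
t = r·√(n−2)/√(1−r²) = -0.7720·√8 / √(1−0.595984) = -2.183546 / 0.635623 = -3.435

-3.435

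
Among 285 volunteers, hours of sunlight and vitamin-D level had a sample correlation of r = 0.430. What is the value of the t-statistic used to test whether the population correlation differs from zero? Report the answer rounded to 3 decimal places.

t = r·√(n−2) / √(1−r²) with r = 0.430, n = 285
  = 0.430·√283 / √(1 − 0.184900)
  = 0.430·16.822604 / 0.902829
  = 7.233720 / 0.902829 = 8.012

8.012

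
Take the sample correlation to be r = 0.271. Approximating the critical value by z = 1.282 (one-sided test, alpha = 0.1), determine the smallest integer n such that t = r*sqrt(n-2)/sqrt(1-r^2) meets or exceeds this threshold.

23

Need r·√(n−2)/√(1−r²) ≥ 1.282
√(n−2) ≥ 1.282·√(1−0.073441) / 0.271 = 1.282·0.962579 / 0.271 = 4.5536
n−2 ≥ 20.7353  ⇒  n ≥ 22.7353
Smallest integer n = 23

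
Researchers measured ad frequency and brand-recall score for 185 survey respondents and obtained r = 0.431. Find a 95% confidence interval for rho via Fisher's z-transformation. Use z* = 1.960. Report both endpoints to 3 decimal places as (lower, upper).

Fisher z: z_r = atanh(r) = ½·ln((1+0.431)/(1−0.431)) = 0.461124
SE(z) = 1/√(n−3) = 1/√182 = 0.074125
95% ⇒ z* = 1.960; margin = 1.960·0.074125 = 0.145285
CI on z-scale: (0.315839, 0.606409)
Back-transform: tanh(0.315839) = 0.305740, tanh(0.606409) = 0.541594

(0.306, 0.542)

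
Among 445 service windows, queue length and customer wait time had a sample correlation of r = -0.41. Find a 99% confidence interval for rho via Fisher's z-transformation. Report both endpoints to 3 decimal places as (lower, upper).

Fisher z: z_r = atanh(r) = ½·ln((1+(-0.41))/(1−(-0.41))) = -0.435611
SE(z) = 1/√(n−3) = 1/√442 = 0.047565
99% ⇒ z* = 2.576; margin = 2.576·0.047565 = 0.122527
CI on z-scale: (-0.558138, -0.313084)
Back-transform: tanh(-0.558138) = -0.506595, tanh(-0.313084) = -0.303240

(-0.507, -0.303)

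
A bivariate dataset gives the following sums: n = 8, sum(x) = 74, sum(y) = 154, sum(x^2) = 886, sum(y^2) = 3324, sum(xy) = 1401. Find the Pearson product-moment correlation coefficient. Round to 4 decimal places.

S_xy = nΣxy − ΣxΣy = 8·1401 − 74·154 = 11208 − 11396 = -188
S_xx = nΣx² − (Σx)² = 8·886 − 74² = 7088 − 5476 = 1612
S_yy = nΣy² − (Σy)² = 8·3324 − 154² = 26592 − 23716 = 2876
r = S_xy / √(S_xx·S_yy) = -188 / √(1612·2876) = -188 / √4636112 = -188 / 2153.1633 = -0.0873

-0.0873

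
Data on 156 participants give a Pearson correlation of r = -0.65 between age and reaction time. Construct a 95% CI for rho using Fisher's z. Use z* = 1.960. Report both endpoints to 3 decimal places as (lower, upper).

z_r = atanh(-0.65) = -0.775299;  SE = 1/√(n−3) = 1/√153 = 0.080845
z-limits: -0.775299 ± 1.960·0.080845 = -0.775299 ± 0.158456 = [-0.933755, -0.616843]
ρ-limits: (tanh -0.933755, tanh -0.616843) = (-0.732, -0.549)

(-0.732, -0.549)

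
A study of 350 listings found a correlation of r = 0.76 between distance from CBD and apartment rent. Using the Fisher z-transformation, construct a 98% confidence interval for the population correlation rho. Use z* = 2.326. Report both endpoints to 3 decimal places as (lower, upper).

(0.702, 0.808)

z_r = atanh(0.76) = 0.996215;  SE = 1/√(n−3) = 1/√347 = 0.053683
z-limits: 0.996215 ± 2.326·0.053683 = 0.996215 ± 0.124867 = [0.871348, 1.121082]
ρ-limits: (tanh 0.871348, tanh 1.121082) = (0.702, 0.808)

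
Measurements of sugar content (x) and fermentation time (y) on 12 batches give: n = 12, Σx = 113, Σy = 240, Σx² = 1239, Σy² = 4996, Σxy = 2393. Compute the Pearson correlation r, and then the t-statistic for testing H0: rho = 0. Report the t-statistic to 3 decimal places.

3.265

S_xy = nΣxy − ΣxΣy = 12·2393 − 113·240 = 28716 − 27120 = 1596
S_xx = nΣx² − (Σx)² = 12·1239 − 113² = 14868 − 12769 = 2099
S_yy = nΣy² − (Σy)² = 12·4996 − 240² = 59952 − 57600 = 2352
r = S_xy / √(S_xx·S_yy) = 1596 / √(2099·2352) = 1596 / √4936848 = 1596 / 2221.9019 = 0.7183
t = r·√(n−2)/√(1−r²) = 0.7183·√10 / √(1−0.515955) = 2.271464 / 0.695733 = 3.265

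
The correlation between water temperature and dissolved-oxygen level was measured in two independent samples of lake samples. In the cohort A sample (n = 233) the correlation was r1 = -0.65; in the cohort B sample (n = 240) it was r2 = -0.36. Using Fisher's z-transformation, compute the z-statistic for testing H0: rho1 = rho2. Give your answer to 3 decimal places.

z1 = atanh(-0.65) = -0.775299,  z2 = atanh(-0.36) = -0.376886
SE = √(1/(n1−3) + 1/(n2−3)) = √(1/230 + 1/237) = √(0.0043478 + 0.0042194) = √0.0085672 = 0.092559
z = (z1 − z2)/SE = (-0.775299 − (-0.376886)) / 0.092559 = -0.398413 / 0.092559 = -4.304

-4.304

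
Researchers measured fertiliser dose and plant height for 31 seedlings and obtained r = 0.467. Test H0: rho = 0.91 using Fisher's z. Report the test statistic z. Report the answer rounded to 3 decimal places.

z_r = atanh(0.467) = 0.506227,  z_0 = atanh(0.91) = 1.527524
SE = 1/√(n−3) = 1/√28 = 0.188982
z = (z_r − z_0)/SE = (0.506227 − 1.527524) / 0.188982 = -1.021297 / 0.188982 = -5.404

-5.404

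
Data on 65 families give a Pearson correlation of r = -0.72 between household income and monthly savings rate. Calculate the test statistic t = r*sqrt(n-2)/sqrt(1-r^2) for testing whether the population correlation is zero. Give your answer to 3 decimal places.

1 − r² = 1 − 0.5184 = 0.4816;  √(1−r²) = 0.693974
√(n−2) = √63 = 7.937254
t = r·√(n−2)/√(1−r²) = -0.72 · 7.937254 / 0.693974 = -8.235

-8.235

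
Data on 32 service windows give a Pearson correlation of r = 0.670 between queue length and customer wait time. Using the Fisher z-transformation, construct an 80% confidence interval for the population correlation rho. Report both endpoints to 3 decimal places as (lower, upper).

Fisher z: z_r = atanh(r) = ½·ln((1+0.670)/(1−0.670)) = 0.810743
SE(z) = 1/√(n−3) = 1/√29 = 0.185695
80% ⇒ z* = 1.282; margin = 1.282·0.185695 = 0.238061
CI on z-scale: (0.572682, 1.048804)
Back-transform: tanh(0.572682) = 0.517326, tanh(1.048804) = 0.781341

(0.517, 0.781)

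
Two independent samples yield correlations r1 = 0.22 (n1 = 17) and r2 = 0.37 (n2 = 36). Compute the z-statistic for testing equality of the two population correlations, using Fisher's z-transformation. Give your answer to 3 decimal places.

-0.517

Fisher z-transforms: z1 = atanh(0.22) = 0.223656, z2 = atanh(0.37) = 0.388423; difference d = -0.164767
Var(d) = 1/14 + 1/33 = 0.0714286 + 0.0303030 = 0.1017316
z = d/√Var(d) = -0.164767 / √0.1017316 = -0.164767 / 0.318954 = -0.517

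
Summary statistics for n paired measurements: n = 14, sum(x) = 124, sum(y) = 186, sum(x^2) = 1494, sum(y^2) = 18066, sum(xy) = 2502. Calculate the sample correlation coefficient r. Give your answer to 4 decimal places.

Numerator: nΣxy − (Σx)(Σy) = 14·2502 − (124)(186) = 11964
Denominator: √[(nΣx²−(Σx)²)(nΣy²−(Σy)²)]
  nΣx²−(Σx)² = 14·1494 − 15376 = 5540;  nΣy²−(Σy)² = 14·18066 − 34596 = 218328
  √(5540·218328) = √1209537120 = 34778.4002
r = 11964 / 34778.4002 = 0.3440

0.3440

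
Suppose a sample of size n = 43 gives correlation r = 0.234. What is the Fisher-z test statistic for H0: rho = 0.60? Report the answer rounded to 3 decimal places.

-2.876

z_r = atanh(0.234) = 0.238417,  z_0 = atanh(0.60) = 0.693147
SE = 1/√(n−3) = 1/√40 = 0.158114
z = (z_r − z_0)/SE = (0.238417 − 0.693147) / 0.158114 = -0.454730 / 0.158114 = -2.876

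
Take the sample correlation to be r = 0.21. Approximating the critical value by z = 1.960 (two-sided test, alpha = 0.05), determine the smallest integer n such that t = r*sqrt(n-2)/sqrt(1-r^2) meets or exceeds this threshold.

Need r·√(n−2)/√(1−r²) ≥ 1.960
√(n−2) ≥ 1.960·√(1−0.0441) / 0.21 = 1.960·0.977701 / 0.21 = 9.1252
n−2 ≥ 83.2693  ⇒  n ≥ 85.2693
Smallest integer n = 86

86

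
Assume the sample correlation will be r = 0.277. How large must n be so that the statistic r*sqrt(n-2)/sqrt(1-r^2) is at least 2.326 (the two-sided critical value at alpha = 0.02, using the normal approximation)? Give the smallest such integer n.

68

r√(n−2)/√(1−r²) ≥ 2.326  ⇔  n−2 ≥ (2.326)²·(1−r²)/r²
(1−r²)/r² = (1−0.076729)/0.076729 = 12.0329
n ≥ 2 + 5.410276·12.0329 = 2 + 65.1013 = 67.1013
⌈67.1013⌉ = 68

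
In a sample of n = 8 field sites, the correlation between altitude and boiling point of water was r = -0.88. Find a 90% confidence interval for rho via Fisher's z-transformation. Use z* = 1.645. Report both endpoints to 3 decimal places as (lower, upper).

(-0.971, -0.565)

Fisher z: z_r = atanh(r) = ½·ln((1+(-0.88))/(1−(-0.88))) = -1.375768
SE(z) = 1/√(n−3) = 1/√5 = 0.447214
90% ⇒ z* = 1.645; margin = 1.645·0.447214 = 0.735667
CI on z-scale: (-2.111435, -0.640101)
Back-transform: tanh(-2.111435) = -0.971110, tanh(-0.640101) = -0.564968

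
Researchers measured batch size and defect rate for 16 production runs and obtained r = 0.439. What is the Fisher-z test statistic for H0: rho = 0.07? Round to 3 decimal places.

1.445

Fisher z: atanh(0.439) = 0.470991, atanh(0.07) = 0.070115
z = (z_r − z_0)·√(n−3) = (0.470991 − 0.070115)·√13 = 0.400876 · 3.605551 = 1.445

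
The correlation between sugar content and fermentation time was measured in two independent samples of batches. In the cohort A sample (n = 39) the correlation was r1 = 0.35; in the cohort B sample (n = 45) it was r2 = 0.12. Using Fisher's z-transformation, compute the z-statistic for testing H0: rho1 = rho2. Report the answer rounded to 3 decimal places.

z1 = atanh(0.35) = 0.365444,  z2 = atanh(0.12) = 0.120581
SE = √(1/(n1−3) + 1/(n2−3)) = √(1/36 + 1/42) = √(0.0277778 + 0.0238095) = √0.0515873 = 0.227128
z = (z1 − z2)/SE = (0.365444 − 0.120581) / 0.227128 = 0.244863 / 0.227128 = 1.078

1.078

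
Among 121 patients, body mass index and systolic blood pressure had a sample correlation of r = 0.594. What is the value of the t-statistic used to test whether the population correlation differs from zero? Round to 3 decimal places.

8.055

t = r·√(n−2) / √(1−r²) with r = 0.594, n = 121
  = 0.594·√119 / √(1 − 0.352836)
  = 0.594·10.908712 / 0.804465
  = 6.479775 / 0.804465 = 8.055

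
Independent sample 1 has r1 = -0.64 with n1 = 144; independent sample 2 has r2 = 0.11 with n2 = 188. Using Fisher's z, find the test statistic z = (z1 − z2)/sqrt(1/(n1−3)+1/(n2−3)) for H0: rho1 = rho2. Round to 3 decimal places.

Fisher z-transforms: z1 = atanh(-0.64) = -0.758174, z2 = atanh(0.11) = 0.110447; difference d = -0.868621
Var(d) = 1/141 + 1/185 = 0.0070922 + 0.0054054 = 0.0124976
z = d/√Var(d) = -0.868621 / √0.0124976 = -0.868621 / 0.111793 = -7.770

-7.770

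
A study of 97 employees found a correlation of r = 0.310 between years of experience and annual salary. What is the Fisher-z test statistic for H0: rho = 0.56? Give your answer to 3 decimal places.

z_r = atanh(0.310) = 0.320545,  z_0 = atanh(0.56) = 0.632833
SE = 1/√(n−3) = 1/√94 = 0.103142
z = (z_r − z_0)/SE = (0.320545 − 0.632833) / 0.103142 = -0.312288 / 0.103142 = -3.028

-3.028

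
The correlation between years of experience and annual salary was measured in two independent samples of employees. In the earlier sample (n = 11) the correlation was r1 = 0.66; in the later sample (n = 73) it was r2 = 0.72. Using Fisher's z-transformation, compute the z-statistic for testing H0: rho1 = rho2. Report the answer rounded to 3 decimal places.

z1 = atanh(0.66) = 0.792814,  z2 = atanh(0.72) = 0.907645
SE = √(1/(n1−3) + 1/(n2−3)) = √(1/8 + 1/70) = √(0.1250000 + 0.0142857) = √0.1392857 = 0.373210
z = (z1 − z2)/SE = (0.792814 − 0.907645) / 0.373210 = -0.114831 / 0.373210 = -0.308

-0.308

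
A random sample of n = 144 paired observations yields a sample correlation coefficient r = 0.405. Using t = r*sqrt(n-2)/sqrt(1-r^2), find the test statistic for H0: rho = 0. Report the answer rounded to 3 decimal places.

5.278

t = r·√(n−2) / √(1−r²) with r = 0.405, n = 144
  = 0.405·√142 / √(1 − 0.164025)
  = 0.405·11.916375 / 0.914317
  = 4.826132 / 0.914317 = 5.278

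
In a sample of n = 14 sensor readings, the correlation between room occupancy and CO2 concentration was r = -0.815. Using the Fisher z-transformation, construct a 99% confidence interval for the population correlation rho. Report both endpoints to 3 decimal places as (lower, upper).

z_r = atanh(-0.815) = -1.141742;  SE = 1/√(n−3) = 1/√11 = 0.301511
z-limits: -1.141742 ± 2.576·0.301511 = -1.141742 ± 0.776692 = [-1.918434, -0.365050]
ρ-limits: (tanh -1.918434, tanh -0.365050) = (-0.958, -0.350)

(-0.958, -0.350)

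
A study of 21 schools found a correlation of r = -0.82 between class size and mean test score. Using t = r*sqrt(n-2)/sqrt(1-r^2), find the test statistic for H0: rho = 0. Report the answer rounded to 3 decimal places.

1 − r² = 1 − 0.6724 = 0.3276;  √(1−r²) = 0.572364
√(n−2) = √19 = 4.358899
t = r·√(n−2)/√(1−r²) = -0.82 · 4.358899 / 0.572364 = -6.245

-6.245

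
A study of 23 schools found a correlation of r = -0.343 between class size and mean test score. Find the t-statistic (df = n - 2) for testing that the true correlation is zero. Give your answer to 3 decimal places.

-1.673

1 − r² = 1 − 0.117649 = 0.882351;  √(1−r²) = 0.939335
√(n−2) = √21 = 4.582576
t = r·√(n−2)/√(1−r²) = -0.343 · 4.582576 / 0.939335 = -1.673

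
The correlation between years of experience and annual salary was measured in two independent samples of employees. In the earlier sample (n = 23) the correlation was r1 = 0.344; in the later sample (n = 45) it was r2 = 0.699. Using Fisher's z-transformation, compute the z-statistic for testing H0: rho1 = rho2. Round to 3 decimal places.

z1 = atanh(0.344) = 0.358622,  z2 = atanh(0.699) = 0.865342
SE = √(1/(n1−3) + 1/(n2−3)) = √(1/20 + 1/42) = √(0.0500000 + 0.0238095) = √0.0738095 = 0.271679
z = (z1 − z2)/SE = (0.358622 − 0.865342) / 0.271679 = -0.506720 / 0.271679 = -1.865

-1.865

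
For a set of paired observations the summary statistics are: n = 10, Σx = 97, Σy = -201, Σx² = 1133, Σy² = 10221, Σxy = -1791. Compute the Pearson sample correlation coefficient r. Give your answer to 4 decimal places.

0.1456

S_xy = nΣxy − ΣxΣy = 10·(-1791) − 97·(-201) = -17910 − (-19497) = 1587
S_xx = nΣx² − (Σx)² = 10·1133 − 97² = 11330 − 9409 = 1921
S_yy = nΣy² − (Σy)² = 10·10221 − (-201)² = 102210 − 40401 = 61809
r = S_xy / √(S_xx·S_yy) = 1587 / √(1921·61809) = 1587 / √118735089 = 1587 / 10896.5632 = 0.1456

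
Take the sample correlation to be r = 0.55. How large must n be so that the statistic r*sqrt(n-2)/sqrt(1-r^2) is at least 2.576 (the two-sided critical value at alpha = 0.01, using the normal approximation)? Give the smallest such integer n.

18

Need r·√(n−2)/√(1−r²) ≥ 2.576
√(n−2) ≥ 2.576·√(1−0.3025) / 0.55 = 2.576·0.835165 / 0.55 = 3.9116
n−2 ≥ 15.3006  ⇒  n ≥ 17.3006
Smallest integer n = 18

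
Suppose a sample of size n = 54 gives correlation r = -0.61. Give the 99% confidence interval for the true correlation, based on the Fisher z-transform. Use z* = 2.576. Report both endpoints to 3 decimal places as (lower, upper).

(-0.789, -0.335)

Fisher z: z_r = atanh(r) = ½·ln((1+(-0.61))/(1−(-0.61))) = -0.708921
SE(z) = 1/√(n−3) = 1/√51 = 0.140028
99% ⇒ z* = 2.576; margin = 2.576·0.140028 = 0.360712
CI on z-scale: (-1.069633, -0.348209)
Back-transform: tanh(-1.069633) = -0.789323, tanh(-0.348209) = -0.334786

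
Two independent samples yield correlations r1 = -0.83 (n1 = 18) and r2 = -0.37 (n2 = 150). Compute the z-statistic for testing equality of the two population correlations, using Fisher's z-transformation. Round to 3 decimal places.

-2.950

Fisher z-transforms: z1 = atanh(-0.83) = -1.188136, z2 = atanh(-0.37) = -0.388423; difference d = -0.799713
Var(d) = 1/15 + 1/147 = 0.0666667 + 0.0068027 = 0.0734694
z = d/√Var(d) = -0.799713 / √0.0734694 = -0.799713 / 0.271052 = -2.950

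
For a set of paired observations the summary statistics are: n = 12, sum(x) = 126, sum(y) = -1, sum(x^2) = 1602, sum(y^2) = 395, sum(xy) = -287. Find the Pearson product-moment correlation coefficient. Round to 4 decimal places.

S_xy = nΣxy − ΣxΣy = 12·(-287) − 126·(-1) = -3444 − (-126) = -3318
S_xx = nΣx² − (Σx)² = 12·1602 − 126² = 19224 − 15876 = 3348
S_yy = nΣy² − (Σy)² = 12·395 − (-1)² = 4740 − 1 = 4739
r = S_xy / √(S_xx·S_yy) = -3318 / √(3348·4739) = -3318 / √15866172 = -3318 / 3983.2364 = -0.8330

-0.8330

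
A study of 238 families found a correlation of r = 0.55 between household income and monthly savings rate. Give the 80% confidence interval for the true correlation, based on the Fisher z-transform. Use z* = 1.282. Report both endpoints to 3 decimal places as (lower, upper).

(0.489, 0.606)

z_r = atanh(0.55) = 0.618381;  SE = 1/√(n−3) = 1/√235 = 0.065233
z-limits: 0.618381 ± 1.282·0.065233 = 0.618381 ± 0.083629 = [0.534752, 0.702010]
ρ-limits: (tanh 0.534752, tanh 0.702010) = (0.489, 0.606)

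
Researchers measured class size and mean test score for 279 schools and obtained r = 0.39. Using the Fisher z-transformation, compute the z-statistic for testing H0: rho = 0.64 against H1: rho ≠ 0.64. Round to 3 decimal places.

Fisher z: atanh(0.39) = 0.411800, atanh(0.64) = 0.758174
z = (z_r − z_0)·√(n−3) = (0.411800 − 0.758174)·√276 = -0.346374 · 16.613248 = -5.754

-5.754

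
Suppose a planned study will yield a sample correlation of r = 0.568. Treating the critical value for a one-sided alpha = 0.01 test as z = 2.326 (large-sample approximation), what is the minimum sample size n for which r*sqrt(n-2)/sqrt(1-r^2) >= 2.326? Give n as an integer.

14

Need r·√(n−2)/√(1−r²) ≥ 2.326
√(n−2) ≥ 2.326·√(1−0.322624) / 0.568 = 2.326·0.823029 / 0.568 = 3.3704
n−2 ≥ 11.3596  ⇒  n ≥ 13.3596
Smallest integer n = 14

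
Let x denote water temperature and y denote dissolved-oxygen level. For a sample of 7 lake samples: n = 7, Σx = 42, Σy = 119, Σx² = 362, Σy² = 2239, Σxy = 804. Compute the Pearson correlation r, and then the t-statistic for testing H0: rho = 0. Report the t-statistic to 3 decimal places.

1.608

Numerator: nΣxy − (Σx)(Σy) = 7·804 − (42)(119) = 630
Denominator: √[(nΣx²−(Σx)²)(nΣy²−(Σy)²)]
  nΣx²−(Σx)² = 7·362 − 1764 = 770;  nΣy²−(Σy)² = 7·2239 − 14161 = 1512
  √(770·1512) = √1164240 = 1078.9995
r = 630 / 1078.9995 = 0.5839
t = r·√(n−2)/√(1−r²) = 0.5839·√5 / √(1−0.340939) = 1.305640 / 0.811826 = 1.608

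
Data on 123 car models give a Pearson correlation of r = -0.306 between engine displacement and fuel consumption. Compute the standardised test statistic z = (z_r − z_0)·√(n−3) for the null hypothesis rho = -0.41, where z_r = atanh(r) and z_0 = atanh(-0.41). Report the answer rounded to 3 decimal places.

Fisher z: atanh(-0.306) = -0.316126, atanh(-0.41) = -0.435611
z = (z_r − z_0)·√(n−3) = (-0.316126 − (-0.435611))·√120 = 0.119485 · 10.954451 = 1.309

1.309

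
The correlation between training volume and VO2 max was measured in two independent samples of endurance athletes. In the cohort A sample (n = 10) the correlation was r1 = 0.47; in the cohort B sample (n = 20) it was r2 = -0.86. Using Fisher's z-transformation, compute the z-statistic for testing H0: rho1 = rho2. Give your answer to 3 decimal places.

Fisher z-transforms: z1 = atanh(0.47) = 0.510070, z2 = atanh(-0.86) = -1.293345; difference d = 1.803415
Var(d) = 1/7 + 1/17 = 0.1428571 + 0.0588235 = 0.2016806
z = d/√Var(d) = 1.803415 / √0.2016806 = 1.803415 / 0.449089 = 4.016

4.016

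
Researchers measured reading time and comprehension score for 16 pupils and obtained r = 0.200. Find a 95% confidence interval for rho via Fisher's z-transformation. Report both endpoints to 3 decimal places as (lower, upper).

z_r = atanh(0.200) = 0.202733;  SE = 1/√(n−3) = 1/√13 = 0.277350
z-limits: 0.202733 ± 1.960·0.277350 = 0.202733 ± 0.543606 = [-0.340873, 0.746339]
ρ-limits: (tanh -0.340873, tanh 0.746339) = (-0.328, 0.633)

(-0.328, 0.633)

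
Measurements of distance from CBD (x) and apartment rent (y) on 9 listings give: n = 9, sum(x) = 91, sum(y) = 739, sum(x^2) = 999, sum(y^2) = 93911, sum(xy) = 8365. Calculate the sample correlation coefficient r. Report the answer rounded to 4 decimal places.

0.5515

Numerator: nΣxy − (Σx)(Σy) = 9·8365 − (91)(739) = 8036
Denominator: √[(nΣx²−(Σx)²)(nΣy²−(Σy)²)]
  nΣx²−(Σx)² = 9·999 − 8281 = 710;  nΣy²−(Σy)² = 9·93911 − 546121 = 299078
  √(710·299078) = √212345380 = 14572.0753
r = 8036 / 14572.0753 = 0.5515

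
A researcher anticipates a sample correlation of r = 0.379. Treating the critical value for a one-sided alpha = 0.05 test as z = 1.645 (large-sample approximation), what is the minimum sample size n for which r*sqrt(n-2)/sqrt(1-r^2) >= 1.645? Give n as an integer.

r√(n−2)/√(1−r²) ≥ 1.645  ⇔  n−2 ≥ (1.645)²·(1−r²)/r²
(1−r²)/r² = (1−0.143641)/0.143641 = 5.9618
n ≥ 2 + 2.706025·5.9618 = 2 + 16.1328 = 18.1328
⌈18.1328⌉ = 19

19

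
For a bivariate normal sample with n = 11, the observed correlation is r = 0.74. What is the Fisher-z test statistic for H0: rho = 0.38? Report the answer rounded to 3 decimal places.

1.557

z_r = atanh(0.74) = 0.950479,  z_0 = atanh(0.38) = 0.400060
SE = 1/√(n−3) = 1/√8 = 0.353553
z = (z_r − z_0)/SE = (0.950479 − 0.400060) / 0.353553 = 0.550419 / 0.353553 = 1.557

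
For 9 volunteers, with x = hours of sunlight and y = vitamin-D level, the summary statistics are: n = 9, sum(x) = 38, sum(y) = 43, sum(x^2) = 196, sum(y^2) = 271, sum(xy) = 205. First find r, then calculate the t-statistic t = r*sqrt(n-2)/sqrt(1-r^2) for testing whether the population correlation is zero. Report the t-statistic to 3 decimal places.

1.470

S_xy = nΣxy − ΣxΣy = 9·205 − 38·43 = 1845 − 1634 = 211
S_xx = nΣx² − (Σx)² = 9·196 − 38² = 1764 − 1444 = 320
S_yy = nΣy² − (Σy)² = 9·271 − 43² = 2439 − 1849 = 590
r = S_xy / √(S_xx·S_yy) = 211 / √(320·590) = 211 / √188800 = 211 / 434.5112 = 0.4856
t = r·√(n−2)/√(1−r²) = 0.4856·√7 / √(1−0.235807) = 1.284777 / 0.874181 = 1.470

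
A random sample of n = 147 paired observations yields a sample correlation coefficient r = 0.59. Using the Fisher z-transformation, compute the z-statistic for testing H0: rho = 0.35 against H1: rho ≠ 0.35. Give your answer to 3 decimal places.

3.747

z_r = atanh(0.59) = 0.677666,  z_0 = atanh(0.35) = 0.365444
SE = 1/√(n−3) = 1/√144 = 0.083333
z = (z_r − z_0)/SE = (0.677666 − 0.365444) / 0.083333 = 0.312222 / 0.083333 = 3.747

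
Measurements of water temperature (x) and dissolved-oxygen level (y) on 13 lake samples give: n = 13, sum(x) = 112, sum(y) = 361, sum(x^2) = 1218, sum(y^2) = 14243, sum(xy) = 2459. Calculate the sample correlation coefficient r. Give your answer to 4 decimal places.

S_xy = nΣxy − ΣxΣy = 13·2459 − 112·361 = 31967 − 40432 = -8465
S_xx = nΣx² − (Σx)² = 13·1218 − 112² = 15834 − 12544 = 3290
S_yy = nΣy² − (Σy)² = 13·14243 − 361² = 185159 − 130321 = 54838
r = S_xy / √(S_xx·S_yy) = -8465 / √(3290·54838) = -8465 / √180417020 = -8465 / 13431.9403 = -0.6302

-0.6302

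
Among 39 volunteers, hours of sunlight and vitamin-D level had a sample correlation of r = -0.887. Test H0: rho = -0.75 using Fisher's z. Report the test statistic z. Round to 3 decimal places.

-2.608

Fisher z: atanh(-0.887) = -1.407678, atanh(-0.75) = -0.972955
z = (z_r − z_0)·√(n−3) = (-1.407678 − (-0.972955))·√36 = -0.434723 · 6.000000 = -2.608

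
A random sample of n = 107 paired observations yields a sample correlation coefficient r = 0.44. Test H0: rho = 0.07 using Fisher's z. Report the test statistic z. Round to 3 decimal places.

4.101

z_r = atanh(0.44) = 0.472231,  z_0 = atanh(0.07) = 0.070115
SE = 1/√(n−3) = 1/√104 = 0.098058
z = (z_r − z_0)/SE = (0.472231 − 0.070115) / 0.098058 = 0.402116 / 0.098058 = 4.101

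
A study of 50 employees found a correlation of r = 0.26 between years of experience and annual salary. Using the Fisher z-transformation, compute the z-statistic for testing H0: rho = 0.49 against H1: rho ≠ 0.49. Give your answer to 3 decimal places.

z_r = atanh(0.26) = 0.266108,  z_0 = atanh(0.49) = 0.536060
SE = 1/√(n−3) = 1/√47 = 0.145865
z = (z_r − z_0)/SE = (0.266108 − 0.536060) / 0.145865 = -0.269952 / 0.145865 = -1.851

-1.851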